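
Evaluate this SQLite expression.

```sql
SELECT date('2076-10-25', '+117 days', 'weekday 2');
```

Applying '+117 days' to 2076-10-25: counting 117 days forward gives 2077-02-19.
`weekday 2` advances to the next Tuesday; 2077-02-19 is a Friday, so it moves forward to 2077-02-23.

2077-02-23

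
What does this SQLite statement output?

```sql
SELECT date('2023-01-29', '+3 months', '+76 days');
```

Adding +3 months to 2023-01-29 gives 2023-04-29.
Applying '+76 days' to 2023-04-29: counting 76 days forward gives 2023-07-14.

2023-07-14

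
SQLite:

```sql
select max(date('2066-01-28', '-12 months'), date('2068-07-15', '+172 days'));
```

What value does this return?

date('2066-01-28', '-12 months') → 2065-01-28.
date('2068-07-15', '+172 days') → 2069-01-03.
Later of the two is 2069-01-03.

2069-01-03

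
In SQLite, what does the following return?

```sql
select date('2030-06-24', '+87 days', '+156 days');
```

Applying '+87 days' to 2030-06-24: counting 87 days forward gives 2030-09-19.
Applying '+156 days' to 2030-09-19: counting 156 days forward gives 2031-02-22.

2031-02-22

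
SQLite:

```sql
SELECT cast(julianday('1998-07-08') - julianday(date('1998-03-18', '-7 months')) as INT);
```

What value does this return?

324

Adding -7 months to 1998-03-18 gives 1997-08-18.
13 days remain in August 1997 after the 18th (31 − 18).
Full months from September 1997 through June 1998 contribute their day counts.
Then 8 days into July 1998.
Total: 13 + 30 + 31 + 30 + 31 + 31 + 28 + 31 + 30 + 31 + 30 + 8 = 324.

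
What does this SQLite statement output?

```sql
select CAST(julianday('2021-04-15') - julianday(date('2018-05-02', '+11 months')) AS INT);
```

744

Adding +11 months to 2018-05-02 gives 2019-04-02.
28 days remain in April 2019 after the 2nd (30 − 2).
Full months from May 2019 through March 2021 contribute their day counts.
Then 15 days into April 2021.
Total: 28 + 31 + 30 + 31 + 31 + 30 + 31 + 30 + 31 + 31 + 29 + 31 + 30 + 31 + 30 + 31 + 31 + 30 + 31 + 30 + 31 + 31 + 28 + 31 + 15 = 744.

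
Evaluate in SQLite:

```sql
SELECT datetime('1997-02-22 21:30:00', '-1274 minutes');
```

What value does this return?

1274 minutes = 21h 14m; -1274 minutes from 1997-02-22 21:30:00 is 1997-02-22 00:16:00.

1997-02-22 00:16:00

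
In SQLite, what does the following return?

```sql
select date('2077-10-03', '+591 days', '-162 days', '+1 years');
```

Applying '+591 days' to 2077-10-03: counting 591 days forward gives 2079-05-17.
Applying '-162 days' to 2079-05-17: counting 162 days back gives 2078-12-06.
Adding +1 year to 2078-12-06 gives 2079-12-06.

2079-12-06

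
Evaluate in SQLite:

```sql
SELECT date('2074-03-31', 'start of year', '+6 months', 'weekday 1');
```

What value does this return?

2074-07-02

`start of year` rewinds 2074-03-31 to 2074-01-01.
Adding +6 months to 2074-01-01 gives 2074-07-01.
`weekday 1` advances to the next Monday; 2074-07-01 is a Sunday, so it moves forward to 2074-07-02.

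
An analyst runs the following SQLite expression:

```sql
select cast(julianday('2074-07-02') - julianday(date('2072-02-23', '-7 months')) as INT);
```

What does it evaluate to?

Adding -7 months to 2072-02-23 gives 2071-07-23.
8 days remain in July 2071 after the 23rd (31 − 23).
Full months from August 2071 through June 2074 contribute their day counts.
Then 2 days into July 2074.
Total: 8 + 31 + 30 + 31 + 30 + 31 + 31 + 29 + 31 + 30 + 31 + 30 + 31 + 31 + 30 + 31 + 30 + 31 + 31 + 28 + 31 + 30 + 31 + 30 + 31 + 31 + 30 + 31 + 30 + 31 + 31 + 28 + 31 + 30 + 31 + 30 + 2 = 1075.

1075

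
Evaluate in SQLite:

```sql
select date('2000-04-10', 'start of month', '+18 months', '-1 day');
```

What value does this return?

`start of month` rewinds 2000-04-10 to 2000-04-01.
Adding +18 months to 2000-04-01 gives 2001-10-01.
Going back 1 day from 2001-10-01 reaches 2001-09-30 (last day of September, 30 days).

2001-09-30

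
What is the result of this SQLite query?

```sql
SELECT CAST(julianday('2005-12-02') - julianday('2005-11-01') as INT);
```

29 days remain in November 2005 after the 1st (30 − 1).
Then 2 days into December 2005.
Total: 29 + 2 = 31.

31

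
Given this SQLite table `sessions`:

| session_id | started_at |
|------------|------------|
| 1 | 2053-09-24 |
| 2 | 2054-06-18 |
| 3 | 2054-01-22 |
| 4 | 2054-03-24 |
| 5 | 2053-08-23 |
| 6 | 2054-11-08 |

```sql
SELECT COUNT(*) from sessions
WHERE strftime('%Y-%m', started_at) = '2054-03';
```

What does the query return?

1

Rows with year-month 2054-03: 2054-03-24 → 1.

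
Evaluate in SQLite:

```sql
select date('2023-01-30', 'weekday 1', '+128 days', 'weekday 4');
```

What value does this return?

`weekday 1` advances to the next Monday; 2023-01-30 is already a Monday, so it stays at 2023-01-30.
Applying '+128 days' to 2023-01-30: counting 128 days forward gives 2023-06-07.
`weekday 4` advances to the next Thursday; 2023-06-07 is a Wednesday, so it moves forward to 2023-06-08.

2023-06-08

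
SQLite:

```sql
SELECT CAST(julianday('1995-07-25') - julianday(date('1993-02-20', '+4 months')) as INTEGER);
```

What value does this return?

Adding +4 months to 1993-02-20 gives 1993-06-20.
10 days remain in June 1993 after the 20th (30 − 20).
Full months from July 1993 through June 1995 contribute their day counts.
Then 25 days into July 1995.
Total: 10 + 31 + 31 + 30 + 31 + 30 + 31 + 31 + 28 + 31 + 30 + 31 + 30 + 31 + 31 + 30 + 31 + 30 + 31 + 31 + 28 + 31 + 30 + 31 + 30 + 25 = 765.

765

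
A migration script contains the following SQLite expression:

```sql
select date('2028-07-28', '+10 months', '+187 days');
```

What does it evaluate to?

2029-12-01

Adding +10 months to 2028-07-28 gives 2029-05-28.
Applying '+187 days' to 2029-05-28: counting 187 days forward gives 2029-12-01.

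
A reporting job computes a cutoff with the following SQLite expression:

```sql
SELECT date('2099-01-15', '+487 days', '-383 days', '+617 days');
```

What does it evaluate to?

Applying '+487 days' to 2099-01-15: counting 487 days forward gives 2100-05-17.
Applying '-383 days' to 2100-05-17: counting 383 days back gives 2099-04-29.
Applying '+617 days' to 2099-04-29: counting 617 days forward gives 2101-01-06.

2101-01-06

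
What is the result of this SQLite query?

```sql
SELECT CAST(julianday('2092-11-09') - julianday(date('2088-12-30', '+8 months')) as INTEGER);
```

1167

Adding +8 months to 2088-12-30 gives 2089-08-30.
1 day remains in August 2089 after the 30th (31 − 30).
Full months from September 2089 through October 2092 contribute their day counts.
Then 9 days into November 2092.
Total: 1 + 30 + 31 + 30 + 31 + 31 + 28 + 31 + 30 + 31 + 30 + 31 + 31 + 30 + 31 + 30 + 31 + 31 + 28 + 31 + 30 + 31 + 30 + 31 + 31 + 30 + 31 + 30 + 31 + 31 + 29 + 31 + 30 + 31 + 30 + 31 + 31 + 30 + 31 + 9 = 1167.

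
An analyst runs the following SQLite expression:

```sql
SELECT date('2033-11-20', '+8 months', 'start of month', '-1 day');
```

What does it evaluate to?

2034-06-30

Adding +8 months to 2033-11-20 gives 2034-07-20.
`start of month` rewinds 2034-07-20 to 2034-07-01.
Going back 1 day from 2034-07-01 reaches 2034-06-30 (last day of June, 30 days).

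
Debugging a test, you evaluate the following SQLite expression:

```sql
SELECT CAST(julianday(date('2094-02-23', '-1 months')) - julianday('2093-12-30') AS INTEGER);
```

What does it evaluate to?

Adding -1 month to 2094-02-23 gives 2094-01-23.
1 day remains in December 2093 after the 30th (31 − 30).
Then 23 days into January 2094.
Total: 1 + 23 = 24.

24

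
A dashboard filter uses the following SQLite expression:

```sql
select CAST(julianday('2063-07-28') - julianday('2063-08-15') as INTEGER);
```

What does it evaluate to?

3 days remain in July 2063 after the 28th (31 − 28).
Then 15 days into August 2063.
Total: 3 + 15 = 18.
The subtraction is earlier − later, so the result is −18 → -18.

-18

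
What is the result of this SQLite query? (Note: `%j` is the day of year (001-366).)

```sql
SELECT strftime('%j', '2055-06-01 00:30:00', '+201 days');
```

First apply '+201 days': 2055-06-01 00:30:00 → 2055-12-19 00:30:00.
Day-of-year for 2055-12-19: days since 2055-01-01 inclusive = 353, zero-padded to 353.

353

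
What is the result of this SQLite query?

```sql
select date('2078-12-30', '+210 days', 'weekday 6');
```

Applying '+210 days' to 2078-12-30: counting 210 days forward gives 2079-07-28.
`weekday 6` advances to the next Saturday; 2079-07-28 is a Friday, so it moves forward to 2079-07-29.

2079-07-29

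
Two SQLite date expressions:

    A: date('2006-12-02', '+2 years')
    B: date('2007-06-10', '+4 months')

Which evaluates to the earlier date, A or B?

A = 2008-12-02.
B = 2007-10-10.
B is earlier.

B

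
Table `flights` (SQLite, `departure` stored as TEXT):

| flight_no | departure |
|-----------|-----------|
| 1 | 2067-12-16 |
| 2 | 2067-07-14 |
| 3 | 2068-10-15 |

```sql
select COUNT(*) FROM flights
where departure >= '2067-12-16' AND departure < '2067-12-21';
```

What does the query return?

1

Rows in [2067-12-16, 2067-12-21): 2067-12-16 → 1 row.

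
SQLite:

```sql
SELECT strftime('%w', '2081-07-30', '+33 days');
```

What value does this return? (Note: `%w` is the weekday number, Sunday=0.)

1

First apply '+33 days': 2081-07-30 → 2081-09-01.
2081-09-01 is a Monday; with Sunday=0 that is 1.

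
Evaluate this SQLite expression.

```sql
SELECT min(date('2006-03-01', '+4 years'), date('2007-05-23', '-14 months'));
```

2006-03-23

date('2006-03-01', '+4 years') → 2010-03-01.
date('2007-05-23', '-14 months') → 2006-03-23.
Earlier of the two is 2006-03-23.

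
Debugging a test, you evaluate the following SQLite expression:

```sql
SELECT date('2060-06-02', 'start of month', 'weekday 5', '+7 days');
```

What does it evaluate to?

2060-06-11

`start of month` rewinds 2060-06-02 to 2060-06-01.
`weekday 5` advances to the next Friday; 2060-06-01 is a Tuesday, so it moves forward to 2060-06-04.
Advancing 7 more days within June lands on 2060-06-11.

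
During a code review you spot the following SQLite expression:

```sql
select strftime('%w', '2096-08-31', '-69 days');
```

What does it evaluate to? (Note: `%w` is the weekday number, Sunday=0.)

6

First apply '-69 days': 2096-08-31 → 2096-06-23.
2096-06-23 is a Saturday; with Sunday=0 that is 6.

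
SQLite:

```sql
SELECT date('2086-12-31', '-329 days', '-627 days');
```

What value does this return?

2084-05-19

Applying '-329 days' to 2086-12-31: counting 329 days back gives 2086-02-05.
Applying '-627 days' to 2086-02-05: counting 627 days back gives 2084-05-19.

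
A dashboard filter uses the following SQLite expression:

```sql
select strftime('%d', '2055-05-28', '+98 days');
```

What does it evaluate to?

03

First apply '+98 days': 2055-05-28 → 2055-09-03.
`%d` extracts the 2-digit day of month: 03.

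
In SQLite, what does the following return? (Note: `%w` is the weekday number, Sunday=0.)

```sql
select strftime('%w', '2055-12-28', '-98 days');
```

First apply '-98 days': 2055-12-28 → 2055-09-21.
2055-09-21 is a Tuesday; with Sunday=0 that is 2.

2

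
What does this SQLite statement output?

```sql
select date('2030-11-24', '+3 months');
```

2031-02-24

Adding +3 months to 2030-11-24 gives 2031-02-24.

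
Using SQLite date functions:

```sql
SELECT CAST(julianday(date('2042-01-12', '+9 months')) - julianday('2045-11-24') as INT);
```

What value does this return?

-1139

Adding +9 months to 2042-01-12 gives 2042-10-12.
19 days remain in October 2042 after the 12th (31 − 12).
Full months from November 2042 through October 2045 contribute their day counts.
Then 24 days into November 2045.
Total: 19 + 30 + 31 + 31 + 28 + 31 + 30 + 31 + 30 + 31 + 31 + 30 + 31 + 30 + 31 + 31 + 29 + 31 + 30 + 31 + 30 + 31 + 31 + 30 + 31 + 30 + 31 + 31 + 28 + 31 + 30 + 31 + 30 + 31 + 31 + 30 + 31 + 24 = 1139.
The subtraction is earlier − later, so the result is −1139 → -1139.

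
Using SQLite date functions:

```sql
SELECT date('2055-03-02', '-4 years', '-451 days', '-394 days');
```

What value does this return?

Adding -4 years to 2055-03-02 gives 2051-03-02.
Applying '-451 days' to 2051-03-02: counting 451 days back gives 2049-12-06.
Applying '-394 days' to 2049-12-06: counting 394 days back gives 2048-11-07.

2048-11-07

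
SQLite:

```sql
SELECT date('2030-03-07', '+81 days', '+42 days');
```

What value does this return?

2030-07-08

Applying '+81 days' to 2030-03-07: counting 81 days forward gives 2030-05-27.
Applying '+42 days' to 2030-05-27: counting 42 days forward gives 2030-07-08.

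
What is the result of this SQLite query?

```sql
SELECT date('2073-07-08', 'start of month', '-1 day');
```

2073-06-30

`start of month` rewinds 2073-07-08 to 2073-07-01.
Going back 1 day from 2073-07-01 reaches 2073-06-30 (last day of June, 30 days).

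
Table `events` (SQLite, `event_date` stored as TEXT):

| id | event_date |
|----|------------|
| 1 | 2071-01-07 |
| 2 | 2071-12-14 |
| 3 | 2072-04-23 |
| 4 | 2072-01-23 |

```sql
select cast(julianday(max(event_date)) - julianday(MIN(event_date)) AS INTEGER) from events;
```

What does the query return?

MIN = 2071-01-07, MAX = 2072-04-23.
24 days remain in January 2071 after the 7th (31 − 7).
Full months from February 2071 through March 2072 contribute their day counts.
Then 23 days into April 2072.
Total: 24 + 28 + 31 + 30 + 31 + 30 + 31 + 31 + 30 + 31 + 30 + 31 + 31 + 29 + 31 + 23 = 472.

472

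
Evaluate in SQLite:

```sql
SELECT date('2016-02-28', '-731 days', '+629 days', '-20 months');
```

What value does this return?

Applying '-731 days' to 2016-02-28: counting 731 days back gives 2014-02-27.
Applying '+629 days' to 2014-02-27: counting 629 days forward gives 2015-11-18.
Adding -20 months to 2015-11-18 gives 2014-03-18.

2014-03-18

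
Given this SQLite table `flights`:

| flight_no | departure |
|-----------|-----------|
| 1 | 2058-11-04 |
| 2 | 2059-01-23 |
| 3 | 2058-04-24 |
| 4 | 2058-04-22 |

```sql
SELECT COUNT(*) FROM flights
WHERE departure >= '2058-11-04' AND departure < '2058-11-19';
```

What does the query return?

Rows in [2058-11-04, 2058-11-19): 2058-11-04 → 1 row.

1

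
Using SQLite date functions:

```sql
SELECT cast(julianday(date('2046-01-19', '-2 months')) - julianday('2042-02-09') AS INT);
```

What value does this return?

1379

Adding -2 months to 2046-01-19 gives 2045-11-19.
19 days remain in February 2042 after the 9th (28 − 9).
Full months from March 2042 through October 2045 contribute their day counts.
Then 19 days into November 2045.
Total: 19 + 31 + 30 + 31 + 30 + 31 + 31 + 30 + 31 + 30 + 31 + 31 + 28 + 31 + 30 + 31 + 30 + 31 + 31 + 30 + 31 + 30 + 31 + 31 + 29 + 31 + 30 + 31 + 30 + 31 + 31 + 30 + 31 + 30 + 31 + 31 + 28 + 31 + 30 + 31 + 30 + 31 + 31 + 30 + 31 + 19 = 1379.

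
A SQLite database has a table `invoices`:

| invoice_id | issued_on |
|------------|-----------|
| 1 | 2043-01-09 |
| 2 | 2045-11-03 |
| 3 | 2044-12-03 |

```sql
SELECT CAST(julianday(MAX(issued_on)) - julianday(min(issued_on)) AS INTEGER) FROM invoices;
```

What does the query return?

MIN = 2043-01-09, MAX = 2045-11-03.
22 days remain in January 2043 after the 9th (31 − 9).
Full months from February 2043 through October 2045 contribute their day counts.
Then 3 days into November 2045.
Total: 22 + 28 + 31 + 30 + 31 + 30 + 31 + 31 + 30 + 31 + 30 + 31 + 31 + 29 + 31 + 30 + 31 + 30 + 31 + 31 + 30 + 31 + 30 + 31 + 31 + 28 + 31 + 30 + 31 + 30 + 31 + 31 + 30 + 31 + 3 = 1029.

1029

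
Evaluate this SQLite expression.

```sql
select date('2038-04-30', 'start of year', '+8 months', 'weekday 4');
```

`start of year` rewinds 2038-04-30 to 2038-01-01.
Adding +8 months to 2038-01-01 gives 2038-09-01.
`weekday 4` advances to the next Thursday; 2038-09-01 is a Wednesday, so it moves forward to 2038-09-02.

2038-09-02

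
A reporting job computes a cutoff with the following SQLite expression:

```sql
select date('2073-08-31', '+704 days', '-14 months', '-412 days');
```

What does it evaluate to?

Applying '+704 days' to 2073-08-31: counting 704 days forward gives 2075-08-05.
Adding -14 months to 2075-08-05 gives 2074-06-05.
Applying '-412 days' to 2074-06-05: counting 412 days back gives 2073-04-19.

2073-04-19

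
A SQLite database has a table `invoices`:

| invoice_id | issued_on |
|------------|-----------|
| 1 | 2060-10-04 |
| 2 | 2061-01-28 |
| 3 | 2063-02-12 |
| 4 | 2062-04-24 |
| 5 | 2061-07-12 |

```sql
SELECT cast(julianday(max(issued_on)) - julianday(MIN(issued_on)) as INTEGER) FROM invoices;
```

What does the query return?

MIN = 2060-10-04, MAX = 2063-02-12.
27 days remain in October 2060 after the 4th (31 − 4).
Full months from November 2060 through January 2063 contribute their day counts.
Then 12 days into February 2063.
Total: 27 + 30 + 31 + 31 + 28 + 31 + 30 + 31 + 30 + 31 + 31 + 30 + 31 + 30 + 31 + 31 + 28 + 31 + 30 + 31 + 30 + 31 + 31 + 30 + 31 + 30 + 31 + 31 + 12 = 861.

861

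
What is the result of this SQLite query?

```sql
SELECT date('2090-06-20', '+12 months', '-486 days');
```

Adding +12 months to 2090-06-20 gives 2091-06-20.
Applying '-486 days' to 2091-06-20: counting 486 days back gives 2090-02-19.

2090-02-19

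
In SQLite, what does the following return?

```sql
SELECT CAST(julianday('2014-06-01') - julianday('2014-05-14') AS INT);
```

18

17 days remain in May 2014 after the 14th (31 − 14).
Then 1 day into June 2014.
Total: 17 + 1 = 18.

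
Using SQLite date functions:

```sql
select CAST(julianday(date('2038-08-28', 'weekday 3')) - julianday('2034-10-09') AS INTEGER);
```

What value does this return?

1423

`weekday 3` advances to the next Wednesday; 2038-08-28 is a Saturday, so it moves forward to 2038-09-01.
22 days remain in October 2034 after the 9th (31 − 9).
Full months from November 2034 through August 2038 contribute their day counts.
Then 1 day into September 2038.
Total: 22 + 30 + 31 + 31 + 28 + 31 + 30 + 31 + 30 + 31 + 31 + 30 + 31 + 30 + 31 + 31 + 29 + 31 + 30 + 31 + 30 + 31 + 31 + 30 + 31 + 30 + 31 + 31 + 28 + 31 + 30 + 31 + 30 + 31 + 31 + 30 + 31 + 30 + 31 + 31 + 28 + 31 + 30 + 31 + 30 + 31 + 31 + 1 = 1423.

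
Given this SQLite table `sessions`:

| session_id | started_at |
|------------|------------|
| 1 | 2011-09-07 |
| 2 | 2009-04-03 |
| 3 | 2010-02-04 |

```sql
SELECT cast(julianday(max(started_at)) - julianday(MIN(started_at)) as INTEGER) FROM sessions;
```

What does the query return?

MIN = 2009-04-03, MAX = 2011-09-07.
27 days remain in April 2009 after the 3rd (30 − 3).
Full months from May 2009 through August 2011 contribute their day counts.
Then 7 days into September 2011.
Total: 27 + 31 + 30 + 31 + 31 + 30 + 31 + 30 + 31 + 31 + 28 + 31 + 30 + 31 + 30 + 31 + 31 + 30 + 31 + 30 + 31 + 31 + 28 + 31 + 30 + 31 + 30 + 31 + 31 + 7 = 887.

887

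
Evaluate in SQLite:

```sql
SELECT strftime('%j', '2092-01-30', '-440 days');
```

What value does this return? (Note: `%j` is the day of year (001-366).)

320

First apply '-440 days': 2092-01-30 → 2090-11-16.
Day-of-year for 2090-11-16: days since 2090-01-01 inclusive = 320, zero-padded to 320.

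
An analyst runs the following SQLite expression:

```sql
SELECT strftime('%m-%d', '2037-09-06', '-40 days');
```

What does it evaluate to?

07-28

First apply '-40 days': 2037-09-06 → 2037-07-28.
`%m-%d` extracts the month-day: 07-28.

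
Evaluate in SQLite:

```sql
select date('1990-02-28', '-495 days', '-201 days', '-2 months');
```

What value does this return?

1988-02-03

Applying '-495 days' to 1990-02-28: counting 495 days back gives 1988-10-21.
Applying '-201 days' to 1988-10-21: counting 201 days back gives 1988-04-03.
Adding -2 months to 1988-04-03 gives 1988-02-03.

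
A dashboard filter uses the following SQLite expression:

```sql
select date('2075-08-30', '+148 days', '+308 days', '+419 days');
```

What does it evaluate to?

Applying '+148 days' to 2075-08-30: counting 148 days forward gives 2076-01-25.
Applying '+308 days' to 2076-01-25: counting 308 days forward gives 2076-11-28.
Applying '+419 days' to 2076-11-28: counting 419 days forward gives 2078-01-21.

2078-01-21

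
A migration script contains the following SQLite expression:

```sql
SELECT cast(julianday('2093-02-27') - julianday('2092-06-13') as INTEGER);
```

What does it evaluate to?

17 days remain in June 2092 after the 13th (30 − 13).
Full months from July 2092 through January 2093 contribute their day counts.
Then 27 days into February 2093.
Total: 17 + 31 + 31 + 30 + 31 + 30 + 31 + 31 + 27 = 259.

259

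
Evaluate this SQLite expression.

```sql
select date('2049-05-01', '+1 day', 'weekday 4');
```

2049-05-06

Advancing 1 more day within May lands on 2049-05-02.
`weekday 4` advances to the next Thursday; 2049-05-02 is a Sunday, so it moves forward to 2049-05-06.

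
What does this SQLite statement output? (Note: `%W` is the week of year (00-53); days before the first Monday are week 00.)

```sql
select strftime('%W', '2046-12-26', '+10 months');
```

42

First apply '+10 months': 2046-12-26 → 2047-10-26.
2047-10-26 is a Saturday. SQLite's %W counts Mondays since the year started; the result is 42.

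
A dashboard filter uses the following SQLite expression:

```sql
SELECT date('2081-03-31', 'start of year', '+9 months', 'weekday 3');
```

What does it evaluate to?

2081-10-01

`start of year` rewinds 2081-03-31 to 2081-01-01.
Adding +9 months to 2081-01-01 gives 2081-10-01.
`weekday 3` advances to the next Wednesday; 2081-10-01 is already a Wednesday, so it stays at 2081-10-01.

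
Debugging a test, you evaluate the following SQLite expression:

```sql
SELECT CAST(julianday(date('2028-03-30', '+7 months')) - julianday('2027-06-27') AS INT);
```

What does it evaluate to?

Adding +7 months to 2028-03-30 gives 2028-10-30.
3 days remain in June 2027 after the 27th (30 − 27).
Full months from July 2027 through September 2028 contribute their day counts.
Then 30 days into October 2028.
Total: 3 + 31 + 31 + 30 + 31 + 30 + 31 + 31 + 29 + 31 + 30 + 31 + 30 + 31 + 31 + 30 + 30 = 491.

491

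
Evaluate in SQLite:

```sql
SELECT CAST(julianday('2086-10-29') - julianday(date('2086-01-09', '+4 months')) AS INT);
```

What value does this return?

Adding +4 months to 2086-01-09 gives 2086-05-09.
22 days remain in May 2086 after the 9th (31 − 9).
June 2086: 30 days.
July 2086: 31 days.
August 2086: 31 days.
September 2086: 30 days.
Then 29 days into October 2086.
Total: 22 + 30 + 31 + 31 + 30 + 29 = 173.

173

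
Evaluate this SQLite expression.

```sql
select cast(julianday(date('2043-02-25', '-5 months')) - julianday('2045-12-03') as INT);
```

Adding -5 months to 2043-02-25 gives 2042-09-25.
5 days remain in September 2042 after the 25th (30 − 25).
Full months from October 2042 through November 2045 contribute their day counts.
Then 3 days into December 2045.
Total: 5 + 31 + 30 + 31 + 31 + 28 + 31 + 30 + 31 + 30 + 31 + 31 + 30 + 31 + 30 + 31 + 31 + 29 + 31 + 30 + 31 + 30 + 31 + 31 + 30 + 31 + 30 + 31 + 31 + 28 + 31 + 30 + 31 + 30 + 31 + 31 + 30 + 31 + 30 + 3 = 1165.
The subtraction is earlier − later, so the result is −1165 → -1165.

-1165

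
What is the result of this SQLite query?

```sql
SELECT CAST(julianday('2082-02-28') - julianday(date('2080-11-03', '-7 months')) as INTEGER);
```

Adding -7 months to 2080-11-03 gives 2080-04-03.
27 days remain in April 2080 after the 3rd (30 − 3).
Full months from May 2080 through January 2082 contribute their day counts.
Then 28 days into February 2082.
Total: 27 + 31 + 30 + 31 + 31 + 30 + 31 + 30 + 31 + 31 + 28 + 31 + 30 + 31 + 30 + 31 + 31 + 30 + 31 + 30 + 31 + 31 + 28 = 696.

696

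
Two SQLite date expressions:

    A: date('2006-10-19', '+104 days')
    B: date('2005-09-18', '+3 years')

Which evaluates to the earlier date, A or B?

A

A = 2007-01-31.
B = 2008-09-18.
A is earlier.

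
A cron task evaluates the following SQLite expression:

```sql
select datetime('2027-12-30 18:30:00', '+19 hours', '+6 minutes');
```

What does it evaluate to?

2027-12-31 13:36:00

+19 hours from 2027-12-30 18:30:00 is 2027-12-31 13:30:00 (crosses midnight).
+6 minutes from 2027-12-31 13:30:00 is 2027-12-31 13:36:00.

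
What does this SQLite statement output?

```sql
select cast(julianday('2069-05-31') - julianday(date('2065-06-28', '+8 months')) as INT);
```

1188

Adding +8 months to 2065-06-28 gives 2066-02-28.
0 days remain in February 2066 after the 28th (28 − 28).
Full months from March 2066 through April 2069 contribute their day counts.
Then 31 days into May 2069.
Total: 0 + 31 + 30 + 31 + 30 + 31 + 31 + 30 + 31 + 30 + 31 + 31 + 28 + 31 + 30 + 31 + 30 + 31 + 31 + 30 + 31 + 30 + 31 + 31 + 29 + 31 + 30 + 31 + 30 + 31 + 31 + 30 + 31 + 30 + 31 + 31 + 28 + 31 + 30 + 31 = 1188.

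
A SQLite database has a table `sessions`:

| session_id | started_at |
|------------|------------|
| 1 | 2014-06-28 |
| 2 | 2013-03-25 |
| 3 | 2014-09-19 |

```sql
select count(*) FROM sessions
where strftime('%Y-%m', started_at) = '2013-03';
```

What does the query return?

Rows with year-month 2013-03: 2013-03-25 → 1.

1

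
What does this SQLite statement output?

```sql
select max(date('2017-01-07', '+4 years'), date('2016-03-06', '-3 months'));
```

2021-01-07

date('2017-01-07', '+4 years') → 2021-01-07.
date('2016-03-06', '-3 months') → 2015-12-06.
Later of the two is 2021-01-07.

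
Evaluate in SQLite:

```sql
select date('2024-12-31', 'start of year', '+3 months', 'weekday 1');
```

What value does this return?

`start of year` rewinds 2024-12-31 to 2024-01-01.
Adding +3 months to 2024-01-01 gives 2024-04-01.
`weekday 1` advances to the next Monday; 2024-04-01 is already a Monday, so it stays at 2024-04-01.

2024-04-01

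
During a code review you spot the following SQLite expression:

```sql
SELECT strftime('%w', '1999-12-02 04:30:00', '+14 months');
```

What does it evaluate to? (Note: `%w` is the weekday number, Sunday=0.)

5

First apply '+14 months': 1999-12-02 04:30:00 → 2001-02-02 04:30:00.
2001-02-02 is a Friday; with Sunday=0 that is 5.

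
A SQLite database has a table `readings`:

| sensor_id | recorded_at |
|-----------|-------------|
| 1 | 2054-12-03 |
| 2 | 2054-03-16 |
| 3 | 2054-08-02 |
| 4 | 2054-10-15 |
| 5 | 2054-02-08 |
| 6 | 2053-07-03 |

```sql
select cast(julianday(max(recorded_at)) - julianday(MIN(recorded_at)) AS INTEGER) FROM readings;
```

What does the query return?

MIN = 2053-07-03, MAX = 2054-12-03.
28 days remain in July 2053 after the 3rd (31 − 3).
Full months from August 2053 through November 2054 contribute their day counts.
Then 3 days into December 2054.
Total: 28 + 31 + 30 + 31 + 30 + 31 + 31 + 28 + 31 + 30 + 31 + 30 + 31 + 31 + 30 + 31 + 30 + 3 = 518.

518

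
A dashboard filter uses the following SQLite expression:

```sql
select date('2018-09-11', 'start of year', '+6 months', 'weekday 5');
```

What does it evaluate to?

2018-07-06

`start of year` rewinds 2018-09-11 to 2018-01-01.
Adding +6 months to 2018-01-01 gives 2018-07-01.
`weekday 5` advances to the next Friday; 2018-07-01 is a Sunday, so it moves forward to 2018-07-06.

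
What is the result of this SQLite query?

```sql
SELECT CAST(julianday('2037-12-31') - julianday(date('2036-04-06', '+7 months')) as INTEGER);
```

420

Adding +7 months to 2036-04-06 gives 2036-11-06.
24 days remain in November 2036 after the 6th (30 − 6).
Full months from December 2036 through November 2037 contribute their day counts.
Then 31 days into December 2037.
Total: 24 + 31 + 31 + 28 + 31 + 30 + 31 + 30 + 31 + 31 + 30 + 31 + 30 + 31 = 420.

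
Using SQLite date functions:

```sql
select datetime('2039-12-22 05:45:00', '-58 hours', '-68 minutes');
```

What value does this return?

-58 hours from 2039-12-22 05:45:00 is 2039-12-19 19:45:00 (crosses midnight).
68 minutes = 1h 8m; -68 minutes from 2039-12-19 19:45:00 is 2039-12-19 18:37:00.

2039-12-19 18:37:00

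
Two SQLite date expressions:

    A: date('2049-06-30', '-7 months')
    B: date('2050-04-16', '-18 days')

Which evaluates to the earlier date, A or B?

A = 2048-11-30.
B = 2050-03-29.
A is earlier.

A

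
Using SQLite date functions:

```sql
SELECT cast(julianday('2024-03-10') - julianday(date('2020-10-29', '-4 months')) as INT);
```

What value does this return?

1350

Adding -4 months to 2020-10-29 gives 2020-06-29.
1 day remains in June 2020 after the 29th (30 − 29).
Full months from July 2020 through February 2024 contribute their day counts.
Then 10 days into March 2024.
Total: 1 + 31 + 31 + 30 + 31 + 30 + 31 + 31 + 28 + 31 + 30 + 31 + 30 + 31 + 31 + 30 + 31 + 30 + 31 + 31 + 28 + 31 + 30 + 31 + 30 + 31 + 31 + 30 + 31 + 30 + 31 + 31 + 28 + 31 + 30 + 31 + 30 + 31 + 31 + 30 + 31 + 30 + 31 + 31 + 29 + 10 = 1350.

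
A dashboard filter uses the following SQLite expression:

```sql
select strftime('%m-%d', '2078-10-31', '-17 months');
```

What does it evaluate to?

05-31

First apply '-17 months': 2078-10-31 → 2077-05-31.
`%m-%d` extracts the month-day: 05-31.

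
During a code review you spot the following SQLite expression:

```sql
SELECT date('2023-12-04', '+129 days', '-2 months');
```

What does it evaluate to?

2024-02-11

Applying '+129 days' to 2023-12-04: counting 129 days forward gives 2024-04-11.
Adding -2 months to 2024-04-11 gives 2024-02-11.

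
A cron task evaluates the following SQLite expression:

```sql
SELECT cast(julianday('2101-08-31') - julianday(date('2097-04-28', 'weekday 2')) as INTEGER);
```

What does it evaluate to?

1583

`weekday 2` advances to the next Tuesday; 2097-04-28 is a Sunday, so it moves forward to 2097-04-30.
0 days remain in April 2097 after the 30th (30 − 30).
Full months from May 2097 through July 2101 contribute their day counts.
Then 31 days into August 2101.
Total: 0 + 31 + 30 + 31 + 31 + 30 + 31 + 30 + 31 + 31 + 28 + 31 + 30 + 31 + 30 + 31 + 31 + 30 + 31 + 30 + 31 + 31 + 28 + 31 + 30 + 31 + 30 + 31 + 31 + 30 + 31 + 30 + 31 + 31 + 28 + 31 + 30 + 31 + 30 + 31 + 31 + 30 + 31 + 30 + 31 + 31 + 28 + 31 + 30 + 31 + 30 + 31 + 31 = 1583.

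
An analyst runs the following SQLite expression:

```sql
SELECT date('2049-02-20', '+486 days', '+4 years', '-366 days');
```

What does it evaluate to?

2053-06-20

Applying '+486 days' to 2049-02-20: counting 486 days forward gives 2050-06-21.
Adding +4 years to 2050-06-21 gives 2054-06-21.
Applying '-366 days' to 2054-06-21: counting 366 days back gives 2053-06-20.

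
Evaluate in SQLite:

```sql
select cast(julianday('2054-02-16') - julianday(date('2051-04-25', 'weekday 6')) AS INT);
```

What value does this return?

1024

`weekday 6` advances to the next Saturday; 2051-04-25 is a Tuesday, so it moves forward to 2051-04-29.
1 day remains in April 2051 after the 29th (30 − 29).
Full months from May 2051 through January 2054 contribute their day counts.
Then 16 days into February 2054.
Total: 1 + 31 + 30 + 31 + 31 + 30 + 31 + 30 + 31 + 31 + 29 + 31 + 30 + 31 + 30 + 31 + 31 + 30 + 31 + 30 + 31 + 31 + 28 + 31 + 30 + 31 + 30 + 31 + 31 + 30 + 31 + 30 + 31 + 31 + 16 = 1024.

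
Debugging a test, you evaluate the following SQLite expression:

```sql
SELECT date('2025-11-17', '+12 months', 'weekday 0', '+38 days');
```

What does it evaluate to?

2026-12-30

Adding +12 months to 2025-11-17 gives 2026-11-17.
`weekday 0` advances to the next Sunday; 2026-11-17 is a Tuesday, so it moves forward to 2026-11-22.
November 2026 has 30 days; 8 remain after the 22nd, so 9 days reach 2026-12-01.
Advancing 29 more days within December lands on 2026-12-30.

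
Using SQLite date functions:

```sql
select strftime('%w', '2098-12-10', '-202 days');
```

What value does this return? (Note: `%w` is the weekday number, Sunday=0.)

4

First apply '-202 days': 2098-12-10 → 2098-05-22.
2098-05-22 is a Thursday; with Sunday=0 that is 4.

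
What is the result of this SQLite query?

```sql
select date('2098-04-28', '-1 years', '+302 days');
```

2098-02-24

Adding -1 year to 2098-04-28 gives 2097-04-28.
Applying '+302 days' to 2097-04-28: counting 302 days forward gives 2098-02-24.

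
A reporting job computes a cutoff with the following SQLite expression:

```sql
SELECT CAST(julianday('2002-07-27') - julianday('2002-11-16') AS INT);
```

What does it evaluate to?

-112

4 days remain in July 2002 after the 27th (31 − 27).
August 2002: 31 days.
September 2002: 30 days.
October 2002: 31 days.
Then 16 days into November 2002.
Total: 4 + 31 + 30 + 31 + 16 = 112.
The subtraction is earlier − later, so the result is −112 → -112.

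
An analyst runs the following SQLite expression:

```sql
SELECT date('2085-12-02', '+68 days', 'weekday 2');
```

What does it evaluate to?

2086-02-12

Applying '+68 days' to 2085-12-02: counting 68 days forward gives 2086-02-08.
`weekday 2` advances to the next Tuesday; 2086-02-08 is a Friday, so it moves forward to 2086-02-12.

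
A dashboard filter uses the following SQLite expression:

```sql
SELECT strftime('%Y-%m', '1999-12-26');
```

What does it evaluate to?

1999-12

`%Y-%m` extracts the year-month: 1999-12.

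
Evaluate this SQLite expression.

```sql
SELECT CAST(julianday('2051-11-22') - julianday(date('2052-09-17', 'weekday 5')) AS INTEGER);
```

`weekday 5` advances to the next Friday; 2052-09-17 is a Tuesday, so it moves forward to 2052-09-20.
8 days remain in November 2051 after the 22nd (30 − 22).
Full months from December 2051 through August 2052 contribute their day counts.
Then 20 days into September 2052.
Total: 8 + 31 + 31 + 29 + 31 + 30 + 31 + 30 + 31 + 31 + 20 = 303.
The subtraction is earlier − later, so the result is −303 → -303.

-303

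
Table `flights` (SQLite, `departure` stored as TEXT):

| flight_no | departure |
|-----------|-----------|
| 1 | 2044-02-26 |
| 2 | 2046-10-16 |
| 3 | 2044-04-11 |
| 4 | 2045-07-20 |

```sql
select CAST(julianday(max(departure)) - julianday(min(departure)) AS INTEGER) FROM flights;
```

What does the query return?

MIN = 2044-02-26, MAX = 2046-10-16.
3 days remain in February 2044 after the 26th (29 − 26).
Full months from March 2044 through September 2046 contribute their day counts.
Then 16 days into October 2046.
Total: 3 + 31 + 30 + 31 + 30 + 31 + 31 + 30 + 31 + 30 + 31 + 31 + 28 + 31 + 30 + 31 + 30 + 31 + 31 + 30 + 31 + 30 + 31 + 31 + 28 + 31 + 30 + 31 + 30 + 31 + 31 + 30 + 16 = 963.

963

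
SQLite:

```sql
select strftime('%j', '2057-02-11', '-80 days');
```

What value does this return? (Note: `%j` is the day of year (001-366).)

First apply '-80 days': 2057-02-11 → 2056-11-23.
Day-of-year for 2056-11-23: days since 2056-01-01 inclusive = 328, zero-padded to 328.

328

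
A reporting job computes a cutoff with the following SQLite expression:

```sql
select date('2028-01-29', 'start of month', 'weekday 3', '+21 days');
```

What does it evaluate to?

2028-01-26

`start of month` rewinds 2028-01-29 to 2028-01-01.
`weekday 3` advances to the next Wednesday; 2028-01-01 is a Saturday, so it moves forward to 2028-01-05.
Advancing 21 more days within January lands on 2028-01-26.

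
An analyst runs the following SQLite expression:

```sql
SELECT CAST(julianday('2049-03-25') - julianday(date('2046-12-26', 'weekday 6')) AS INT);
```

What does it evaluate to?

817

`weekday 6` advances to the next Saturday; 2046-12-26 is a Wednesday, so it moves forward to 2046-12-29.
2 days remain in December 2046 after the 29th (31 − 29).
Full months from January 2047 through February 2049 contribute their day counts.
Then 25 days into March 2049.
Total: 2 + 31 + 28 + 31 + 30 + 31 + 30 + 31 + 31 + 30 + 31 + 30 + 31 + 31 + 29 + 31 + 30 + 31 + 30 + 31 + 31 + 30 + 31 + 30 + 31 + 31 + 28 + 25 = 817.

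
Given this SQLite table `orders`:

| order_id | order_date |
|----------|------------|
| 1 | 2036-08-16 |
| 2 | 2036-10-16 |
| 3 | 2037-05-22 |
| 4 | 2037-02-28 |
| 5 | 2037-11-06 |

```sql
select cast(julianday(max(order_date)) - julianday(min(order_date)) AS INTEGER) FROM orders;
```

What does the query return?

447

MIN = 2036-08-16, MAX = 2037-11-06.
15 days remain in August 2036 after the 16th (31 − 16).
Full months from September 2036 through October 2037 contribute their day counts.
Then 6 days into November 2037.
Total: 15 + 30 + 31 + 30 + 31 + 31 + 28 + 31 + 30 + 31 + 30 + 31 + 31 + 30 + 31 + 6 = 447.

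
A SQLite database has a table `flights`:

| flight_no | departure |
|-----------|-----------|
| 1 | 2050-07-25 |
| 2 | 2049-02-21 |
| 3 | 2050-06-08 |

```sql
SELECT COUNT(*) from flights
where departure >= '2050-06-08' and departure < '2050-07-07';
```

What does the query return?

Rows in [2050-06-08, 2050-07-07): 2050-06-08 → 1 row.

1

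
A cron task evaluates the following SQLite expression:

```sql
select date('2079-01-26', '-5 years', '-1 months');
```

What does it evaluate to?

2073-12-26

Adding -5 years to 2079-01-26 gives 2074-01-26.
Adding -1 month to 2074-01-26 gives 2073-12-26.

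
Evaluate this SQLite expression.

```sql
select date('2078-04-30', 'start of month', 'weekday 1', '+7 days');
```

2078-04-11

`start of month` rewinds 2078-04-30 to 2078-04-01.
`weekday 1` advances to the next Monday; 2078-04-01 is a Friday, so it moves forward to 2078-04-04.
Advancing 7 more days within April lands on 2078-04-11.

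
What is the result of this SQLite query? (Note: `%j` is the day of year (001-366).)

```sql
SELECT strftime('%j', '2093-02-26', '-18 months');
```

First apply '-18 months': 2093-02-26 → 2091-08-26.
Day-of-year for 2091-08-26: days since 2091-01-01 inclusive = 238, zero-padded to 238.

238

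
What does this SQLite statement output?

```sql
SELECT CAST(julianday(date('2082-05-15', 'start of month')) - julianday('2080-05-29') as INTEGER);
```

`start of month` rewinds 2082-05-15 to 2082-05-01.
2 days remain in May 2080 after the 29th (31 − 29).
Full months from June 2080 through April 2082 contribute their day counts.
Then 1 day into May 2082.
Total: 2 + 30 + 31 + 31 + 30 + 31 + 30 + 31 + 31 + 28 + 31 + 30 + 31 + 30 + 31 + 31 + 30 + 31 + 30 + 31 + 31 + 28 + 31 + 30 + 1 = 702.

702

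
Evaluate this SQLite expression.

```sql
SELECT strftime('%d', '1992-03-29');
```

`%d` extracts the 2-digit day of month: 29.

29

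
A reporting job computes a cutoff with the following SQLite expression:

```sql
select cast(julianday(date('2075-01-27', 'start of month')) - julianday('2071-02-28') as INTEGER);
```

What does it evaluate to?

1403

`start of month` rewinds 2075-01-27 to 2075-01-01.
0 days remain in February 2071 after the 28th (28 − 28).
Full months from March 2071 through December 2074 contribute their day counts.
Then 1 day into January 2075.
Total: 0 + 31 + 30 + 31 + 30 + 31 + 31 + 30 + 31 + 30 + 31 + 31 + 29 + 31 + 30 + 31 + 30 + 31 + 31 + 30 + 31 + 30 + 31 + 31 + 28 + 31 + 30 + 31 + 30 + 31 + 31 + 30 + 31 + 30 + 31 + 31 + 28 + 31 + 30 + 31 + 30 + 31 + 31 + 30 + 31 + 30 + 31 + 1 = 1403.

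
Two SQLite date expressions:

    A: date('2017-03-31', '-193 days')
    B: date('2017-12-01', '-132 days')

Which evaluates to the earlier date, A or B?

A = 2016-09-19.
B = 2017-07-22.
A is earlier.

A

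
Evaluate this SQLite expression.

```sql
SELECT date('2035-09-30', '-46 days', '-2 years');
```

2033-08-15

Applying '-46 days' to 2035-09-30: counting 46 days back gives 2035-08-15.
Adding -2 years to 2035-08-15 gives 2033-08-15.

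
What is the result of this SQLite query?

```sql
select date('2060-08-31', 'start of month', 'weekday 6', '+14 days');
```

`start of month` rewinds 2060-08-31 to 2060-08-01.
`weekday 6` advances to the next Saturday; 2060-08-01 is a Sunday, so it moves forward to 2060-08-07.
Advancing 14 more days within August lands on 2060-08-21.

2060-08-21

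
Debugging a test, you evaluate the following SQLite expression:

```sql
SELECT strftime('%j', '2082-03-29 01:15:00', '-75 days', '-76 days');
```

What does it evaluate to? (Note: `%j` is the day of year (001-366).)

First apply '-75 days', '-76 days': 2082-03-29 01:15:00 → 2081-10-29 01:15:00.
Day-of-year for 2081-10-29: days since 2081-01-01 inclusive = 302, zero-padded to 302.

302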